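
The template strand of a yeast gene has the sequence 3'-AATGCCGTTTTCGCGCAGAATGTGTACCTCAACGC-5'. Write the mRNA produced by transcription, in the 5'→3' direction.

5'-UUACGGCAAAAGCGCGUCUUACACAUGGAGUUGCG-3'

Reading the template 3'→5' as shown, RNA polymerase pairs each base (A→U, T→A, G↔C) to build mRNA 5'→3' directly.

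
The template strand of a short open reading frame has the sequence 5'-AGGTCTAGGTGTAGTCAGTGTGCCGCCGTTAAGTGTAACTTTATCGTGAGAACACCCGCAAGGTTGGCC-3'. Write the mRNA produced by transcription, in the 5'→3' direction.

The mRNA has the sequence of the coding strand (reverse complement of the template) with T→U. Reverse complement of AGGTCTAGGTGTAGTCAGTGTGCCGCCGTTAAGTGTAACTTTATCGTGAGAACACCCGCAAGGTTGGCC is GGCCAACCTTGCGGGTGTTCTCACGATAAAGTTACACTTAACGGCGGCACACTGACTACACCTAGACCT; then T→U.

5'-GGCCAACCUUGCGGGUGUUCUCACGAUAAAGUUACACUUAACGGCGGCACACUGACUACACCUAGACCU-3'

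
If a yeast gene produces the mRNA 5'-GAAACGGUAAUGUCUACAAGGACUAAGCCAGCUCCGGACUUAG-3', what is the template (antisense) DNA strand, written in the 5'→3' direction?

5'-CTAAGTCCGGAGCTGGCTTAGTCCTTGTAGACATTACCGTTTC-3'

Replace U with T to get the coding DNA strand: GAAACGGTAATGTCTACAAGGACTAAGCCAGCTCCGGACTTAG. The template strand is its reverse complement (complement CTTTGCCATTACAGATGTTCCTGATTCGGTCGAGGCCTGAATC, then reverse).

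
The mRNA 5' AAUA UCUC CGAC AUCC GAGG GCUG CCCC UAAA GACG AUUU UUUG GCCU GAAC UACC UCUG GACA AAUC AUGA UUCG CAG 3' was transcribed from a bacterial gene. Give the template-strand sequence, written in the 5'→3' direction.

Replace U with T to get the coding DNA strand: AATATCTCCGACATCCGAGGGCTGCCCCTAAAGACGATTTTTTGGCCTGAACTACCTCTGGACAAATCATGATTCGCAG. The template strand is its reverse complement (complement TTATAGAGGCTGTAGGCTCCCGACGGGGATTTCTGCTAAAAAACCGGACTTGATGGAGACCTGTTTAGTACTAAGCGTC, then reverse).

5'-CTGCGAATCATGATTTGTCCAGAGGTAGTTCAGGCCAAAAAATCGTCTTTAGGGGCAGCCCTCGGATGTCGGAGATATT-3'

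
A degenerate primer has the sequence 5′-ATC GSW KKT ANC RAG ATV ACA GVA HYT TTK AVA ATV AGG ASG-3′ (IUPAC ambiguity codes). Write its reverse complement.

5'-CSTCCTBATTBTMAAARDTBCTGTBATCTYGNTAMMWSCGAT-3'

Standard pairs A↔T, G↔C; ambiguity codes pair R↔Y, K↔M, W↔W, S↔S, H↔D, V↔B, N↔N. Complement (TAGCSWMMATNGYTCTABTGTCBTDRAAAMTBTTABTCCTSC), then reverse for 5'→3'.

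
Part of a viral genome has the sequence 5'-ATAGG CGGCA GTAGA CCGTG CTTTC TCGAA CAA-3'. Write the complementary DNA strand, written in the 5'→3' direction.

5'-TTGTTCGAGAAAGCACGGTCTACTGCCGCCTAT-3'

The complement of ATAGGCGGCAGTAGACCGTGCTTTCTCGAACAA is TATCCGCCGTCATCTGGCACGAAAGAGCTTGTT (A↔T, G↔C). DNA strands are antiparallel, so the complementary strand runs 3'→5'; reversing gives the 5'→3' form.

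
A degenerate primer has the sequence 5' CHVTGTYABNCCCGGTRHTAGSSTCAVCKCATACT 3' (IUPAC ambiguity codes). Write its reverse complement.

Standard pairs A↔T, G↔C; ambiguity codes pair R↔Y, K↔M, S↔S, B↔V, H↔D, N↔N. Complement (GDBACARTVNGGGCCAYDATCSSAGTBGMGTATGA), then reverse for 5'→3'.

5'-AGTATGMGBTGASSCTADYACCGGGNVTRACABDG-3'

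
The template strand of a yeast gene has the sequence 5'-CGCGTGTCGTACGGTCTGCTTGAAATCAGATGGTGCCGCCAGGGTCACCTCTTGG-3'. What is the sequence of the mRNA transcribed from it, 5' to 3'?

RNA polymerase reads the template 3'→5' and synthesizes mRNA 5'→3' by base-pairing (A→U, T→A, G↔C). The complement of the template is GCGCACAGCATGCCAGACGAACTTTAGTCTACCACGGCGGTCCCAGTGGAGAACC; antiparallel, so 5'→3' the coding strand is CCAAGAGGTGACCCTGGCGGCACCATCTGATTTCAAGCAGACCGTACGACACGCG. Replace T with U for the mRNA.

5'-CCAAGAGGUGACCCUGGCGGCACCAUCUGAUUUCAAGCAGACCGUACGACACGCG-3'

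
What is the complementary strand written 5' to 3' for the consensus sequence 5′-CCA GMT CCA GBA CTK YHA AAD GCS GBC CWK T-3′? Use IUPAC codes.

5'-AMWGGVCSGCHTTTDRMAGTVCTGGAKCTGG-3'

Standard pairs A↔T, G↔C; ambiguity codes pair Y↔R, M↔K, W↔W, S↔S, B↔V, D↔H. Complement (GGTCKAGGTCVTGAMRDTTTHCGSCVGGWMA), then reverse for 5'→3'.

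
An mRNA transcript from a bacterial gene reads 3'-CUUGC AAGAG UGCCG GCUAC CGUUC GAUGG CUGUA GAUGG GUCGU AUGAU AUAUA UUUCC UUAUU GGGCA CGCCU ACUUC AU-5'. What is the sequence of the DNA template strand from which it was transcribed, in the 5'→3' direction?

5'-GAACGTTCTCACGGCCGATGGCAAGCTACCGACATCTACCCAGCATACTATATATAAAGGAATAACCCGTGCGGATGAAGTA-3'

Written 5'→3' the mRNA is UACUUCAUCCGCACGGGUUAUUCCUUUAUAUAUAGUAUGCUGGGUAGAUGUCGGUAGCUUGCCAUCGGCCGUGAGAACGUUC, so the coding DNA strand is TACTTCATCCGCACGGGTTATTCCTTTATATATAGTATGCTGGGTAGATGTCGGTAGCTTGCCATCGGCCGTGAGAACGTTC. The template is its reverse complement.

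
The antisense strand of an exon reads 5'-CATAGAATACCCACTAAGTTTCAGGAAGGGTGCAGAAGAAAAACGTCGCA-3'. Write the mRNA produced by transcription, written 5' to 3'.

5′-UGCGACGUUUUUCUUCUGCACCCUUCCUGAAACUUAGUGGGUAUUCUAUG-3′

RNA polymerase reads the template 3'→5' and synthesizes mRNA 5'→3' by base-pairing (A→U, T→A, G↔C). The complement of the template is GTATCTTATGGGTGATTCAAAGTCCTTCCCACGTCTTCTTTTTGCAGCGT; antiparallel, so 5'→3' the coding strand is TGCGACGTTTTTCTTCTGCACCCTTCCTGAAACTTAGTGGGTATTCTATG. Replace T with U for the mRNA.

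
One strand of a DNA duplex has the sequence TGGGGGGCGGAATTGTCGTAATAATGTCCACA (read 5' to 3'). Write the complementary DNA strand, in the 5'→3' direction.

5'-TGTGGACATTATTACGACAATTCCGCCCCCCA-3'

Pairing A↔T and G↔C gives ACCCCCCGCCTTAACAGCATTATTACAGGTGT, running 3'→5'. Reverse for the 5'→3' convention.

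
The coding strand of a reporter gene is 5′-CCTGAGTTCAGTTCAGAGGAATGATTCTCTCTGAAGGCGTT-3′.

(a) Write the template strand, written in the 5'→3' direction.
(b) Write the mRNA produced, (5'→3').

(a) 5′-AACGCCTTCAGAGAGAATCATTCCTCTGAACTGAACTCAGG-3′
(b) 5'-CCUGAGUUCAGUUCAGAGGAAUGAUUCUCUCUGAAGGCGUU-3'

(a) The template strand is the reverse complement of the coding strand: complement GGACTCAAGTCAAGTCTCCTTACTAAGAGAGACTTCCGCAA, then reverse.
(b) mRNA matches the coding strand with T→U.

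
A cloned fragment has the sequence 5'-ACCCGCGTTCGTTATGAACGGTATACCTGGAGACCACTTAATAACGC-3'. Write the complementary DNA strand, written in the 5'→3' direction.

5'-GCGTTATTAAGTGGTCTCCAGGTATACCGTTCATAACGAACGCGGGT-3'

Pairing A↔T and G↔C gives TGGGCGCAAGCAATACTTGCCATATGGACCTCTGGTGAATTATTGCG, running 3'→5'. Reverse for the 5'→3' convention.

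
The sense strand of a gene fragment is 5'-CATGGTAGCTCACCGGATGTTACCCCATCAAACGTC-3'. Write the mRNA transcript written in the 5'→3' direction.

The mRNA is synthesized from the template strand, so it matches the coding strand with T replaced by U.

5'-CAUGGUAGCUCACCGGAUGUUACCCCAUCAAACGUC-3'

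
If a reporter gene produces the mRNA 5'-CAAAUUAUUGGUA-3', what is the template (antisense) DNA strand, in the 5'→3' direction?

Replace U with T to get the coding DNA strand: CAAATTATTGGTA. The template strand is its reverse complement (complement GTTTAATAACCAT, then reverse).

5′-TACCAATAATTTG-3′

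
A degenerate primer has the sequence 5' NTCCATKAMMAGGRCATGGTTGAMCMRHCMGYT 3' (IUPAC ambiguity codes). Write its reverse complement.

Standard pairs A↔T, G↔C; ambiguity codes pair R↔Y, M↔K, H↔D, N↔N. Complement (NAGGTAMTKKTCCYGTACCAACTKGKYDGKCRA), then reverse for 5'→3'.

5'-ARCKGDYKGKTCAACCATGYCCTKKTMATGGAN-3'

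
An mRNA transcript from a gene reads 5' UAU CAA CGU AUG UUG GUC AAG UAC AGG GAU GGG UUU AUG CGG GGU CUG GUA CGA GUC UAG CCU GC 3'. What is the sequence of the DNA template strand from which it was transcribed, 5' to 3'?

5'-GCAGGCTAGACTCGTACCAGACCCCGCATAAACCCATCCCTGTACTTGACCAACATACGTTGATA-3'

Replace U with T to get the coding DNA strand: TATCAACGTATGTTGGTCAAGTACAGGGATGGGTTTATGCGGGGTCTGGTACGAGTCTAGCCTGC. The template strand is its reverse complement (complement ATAGTTGCATACAACCAGTTCATGTCCCTACCCAAATACGCCCCAGACCATGCTCAGATCGGACG, then reverse).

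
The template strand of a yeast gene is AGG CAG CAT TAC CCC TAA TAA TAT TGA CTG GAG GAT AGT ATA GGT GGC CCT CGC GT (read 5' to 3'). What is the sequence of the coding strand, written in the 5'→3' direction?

5'-ACGCGAGGGCCACCTATACTATCCTCCAGTCAATATTATTAGGGGTAATGCTGCCT-3'

The coding strand is complementary and antiparallel to the template: take the complement (A↔T, G↔C) and reverse.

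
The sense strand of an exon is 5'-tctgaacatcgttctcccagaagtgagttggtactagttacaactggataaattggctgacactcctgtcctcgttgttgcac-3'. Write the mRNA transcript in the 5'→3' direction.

The mRNA is synthesized from the template strand, so it matches the coding strand with T replaced by U.

5'-UCUGAACAUCGUUCUCCCAGAAGUGAGUUGGUACUAGUUACAACUGGAUAAAUUGGCUGACACUCCUGUCCUCGUUGUUGCAC-3'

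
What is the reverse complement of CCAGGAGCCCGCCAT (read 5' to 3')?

Complement each base (A↔T, G↔C): GGTCCTCGGGCGGTA. Then reverse.

5'-ATGGCGGGCTCCTGG-3'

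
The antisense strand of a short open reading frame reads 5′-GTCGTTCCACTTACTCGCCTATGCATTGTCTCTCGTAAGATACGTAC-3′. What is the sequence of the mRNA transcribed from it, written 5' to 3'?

RNA polymerase reads the template 3'→5' and synthesizes mRNA 5'→3' by base-pairing (A→U, T→A, G↔C). The complement of the template is CAGCAAGGTGAATGAGCGGATACGTAACAGAGAGCATTCTATGCATG; antiparallel, so 5'→3' the coding strand is GTACGTATCTTACGAGAGACAATGCATAGGCGAGTAAGTGGAACGAC. Replace T with U for the mRNA.

5'-GUACGUAUCUUACGAGAGACAAUGCAUAGGCGAGUAAGUGGAACGAC-3'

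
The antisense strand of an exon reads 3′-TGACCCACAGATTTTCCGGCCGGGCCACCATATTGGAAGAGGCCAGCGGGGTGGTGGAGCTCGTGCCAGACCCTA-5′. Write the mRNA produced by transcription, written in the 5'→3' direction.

Reading the template 3'→5' as shown, RNA polymerase pairs each base (A→U, T→A, G↔C) to build mRNA 5'→3' directly.

5'-ACUGGGUGUCUAAAAGGCCGGCCCGGUGGUAUAACCUUCUCCGGUCGCCCCACCACCUCGAGCACGGUCUGGGAU-3'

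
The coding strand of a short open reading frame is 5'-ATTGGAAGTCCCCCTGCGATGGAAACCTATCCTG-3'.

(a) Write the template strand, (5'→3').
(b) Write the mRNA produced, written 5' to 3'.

(a) 5'-CAGGATAGGTTTCCATCGCAGGGGGACTTCCAAT-3'
(b) 5'-AUUGGAAGUCCCCCUGCGAUGGAAACCUAUCCUG-3'

(a) The template strand is the reverse complement of the coding strand: complement TAACCTTCAGGGGGACGCTACCTTTGGATAGGAC, then reverse.
(b) mRNA matches the coding strand with T→U.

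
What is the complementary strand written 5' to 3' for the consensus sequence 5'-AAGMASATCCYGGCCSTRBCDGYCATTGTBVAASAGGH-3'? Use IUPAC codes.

5'-DCCTSTTBVACAATGRCHGVYASGGCCRGGATSTKCTT-3'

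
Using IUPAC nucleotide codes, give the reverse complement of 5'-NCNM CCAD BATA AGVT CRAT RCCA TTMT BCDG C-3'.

5'-GCHGVAKAATGGYATYGABCTTATVHTGGKNGN-3'

Standard pairs A↔T, G↔C; ambiguity codes pair R↔Y, M↔K, B↔V, D↔H, N↔N. Complement (NGNKGGTHVTATTCBAGYTAYGGTAAKAVGHCG), then reverse for 5'→3'.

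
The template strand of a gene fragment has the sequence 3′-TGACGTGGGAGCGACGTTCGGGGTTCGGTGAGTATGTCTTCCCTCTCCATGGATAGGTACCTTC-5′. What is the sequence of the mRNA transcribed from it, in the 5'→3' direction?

5'-ACUGCACCCUCGCUGCAAGCCCCAAGCCACUCAUACAGAAGGGAGAGGUACCUAUCCAUGGAAG-3'

Reading the template 3'→5' as shown, RNA polymerase pairs each base (A→U, T→A, G↔C) to build mRNA 5'→3' directly.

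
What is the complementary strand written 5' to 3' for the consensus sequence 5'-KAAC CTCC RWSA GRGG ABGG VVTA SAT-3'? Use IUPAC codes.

Standard pairs A↔T, G↔C; ambiguity codes pair R↔Y, K↔M, W↔W, S↔S, B↔V. Complement (MTTGGAGGYWSTCYCCTVCCBBATSTA), then reverse for 5'→3'.

5′-ATSTABBCCVTCCYCTSWYGGAGGTTM-3′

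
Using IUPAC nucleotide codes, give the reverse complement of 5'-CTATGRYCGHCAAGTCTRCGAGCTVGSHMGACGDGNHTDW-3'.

5'-WHADNCHCGTCKDSCBAGCTCGYAGACTTGDCGRYCATAG-3'

Standard pairs A↔T, G↔C; ambiguity codes pair R↔Y, M↔K, W↔W, S↔S, D↔H, V↔B, N↔N. Complement (GATACYRGCDGTTCAGAYGCTCGABCSDKCTGCHCNDAHW), then reverse for 5'→3'.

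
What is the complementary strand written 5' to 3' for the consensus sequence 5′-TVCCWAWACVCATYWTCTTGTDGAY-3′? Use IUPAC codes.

Standard pairs A↔T, G↔C; ambiguity codes pair Y↔R, W↔W, D↔H, V↔B. Complement (ABGGWTWTGBGTARWAGAACAHCTR), then reverse for 5'→3'.

5′-RTCHACAAGAWRATGBGTWTWGGBA-3′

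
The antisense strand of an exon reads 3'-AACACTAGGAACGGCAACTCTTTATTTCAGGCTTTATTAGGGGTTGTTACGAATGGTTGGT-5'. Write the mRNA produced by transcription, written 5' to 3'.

5′-UUGUGAUCCUUGCCGUUGAGAAAUAAAGUCCGAAAUAAUCCCCAACAAUGCUUACCAACCA-3′

Reading the template 3'→5' as shown, RNA polymerase pairs each base (A→U, T→A, G↔C) to build mRNA 5'→3' directly.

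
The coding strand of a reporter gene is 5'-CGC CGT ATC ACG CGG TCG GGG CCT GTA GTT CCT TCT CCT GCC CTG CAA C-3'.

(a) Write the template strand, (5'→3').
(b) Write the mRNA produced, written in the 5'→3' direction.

(a) 5'-GTTGCAGGGCAGGAGAAGGAACTACAGGCCCCGACCGCGTGATACGGCG-3'
(b) 5'-CGCCGUAUCACGCGGUCGGGGCCUGUAGUUCCUUCUCCUGCCCUGCAAC-3'

(a) The template strand is the reverse complement of the coding strand: complement GCGGCATAGTGCGCCAGCCCCGGACATCAAGGAAGAGGACGGGACGTTG, then reverse.
(b) mRNA matches the coding strand with T→U.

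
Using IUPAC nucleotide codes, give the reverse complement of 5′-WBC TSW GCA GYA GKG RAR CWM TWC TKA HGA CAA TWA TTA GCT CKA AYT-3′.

Standard pairs A↔T, G↔C; ambiguity codes pair R↔Y, M↔K, W↔W, S↔S, B↔V, H↔D. Complement (WVGASWCGTCRTCMCYTYGWKAWGAMTDCTGTTAWTAATCGAGMTTRA), then reverse for 5'→3'.

5'-ARTTMGAGCTAATWATTGTCDTMAGWAKWGYTYCMCTRCTGCWSAGVW-3'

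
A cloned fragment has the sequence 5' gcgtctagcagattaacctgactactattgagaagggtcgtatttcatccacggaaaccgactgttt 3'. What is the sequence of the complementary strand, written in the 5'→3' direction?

Pairing A↔T and G↔C gives CGCAGATCGTCTAATTGGACTGATGATAACTCTTCCCAGCATAAAGTAGGTGCCTTTGGCTGACAAA, running 3'→5'. Reverse for the 5'→3' convention.

5'-AAACAGTCGGTTTCCGTGGATGAAATACGACCCTTCTCAATAGTAGTCAGGTTAATCTGCTAGACGC-3'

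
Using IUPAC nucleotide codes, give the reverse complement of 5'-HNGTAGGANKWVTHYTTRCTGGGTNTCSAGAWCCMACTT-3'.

5'-AAGTKGGWTCTSGANACCCAGYAARDABWMNTCCTACND-3'

Standard pairs A↔T, G↔C; ambiguity codes pair R↔Y, M↔K, W↔W, S↔S, H↔D, V↔B, N↔N. Complement (DNCATCCTNMWBADRAAYGACCCANAGSTCTWGGKTGAA), then reverse for 5'→3'.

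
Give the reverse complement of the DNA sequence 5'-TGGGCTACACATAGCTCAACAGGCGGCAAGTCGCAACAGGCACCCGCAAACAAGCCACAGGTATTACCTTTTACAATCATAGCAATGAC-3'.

Reading the sequence 3'→5' and pairing each base (A↔T, G↔C) gives the reverse complement directly.

5'-GTCATTGCTATGATTGTAAAAGGTAATACCTGTGGCTTGTTTGCGGGTGCCTGTTGCGACTTGCCGCCTGTTGAGCTATGTGTAGCCCA-3'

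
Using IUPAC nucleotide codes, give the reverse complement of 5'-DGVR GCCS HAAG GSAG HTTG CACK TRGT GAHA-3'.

5′-TDTCACYAMGTGCAADCTSCCTTDSGGCYBCH-3′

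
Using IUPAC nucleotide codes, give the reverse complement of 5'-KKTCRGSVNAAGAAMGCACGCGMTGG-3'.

Standard pairs A↔T, G↔C; ambiguity codes pair R↔Y, M↔K, S↔S, V↔B, N↔N. Complement (MMAGYCSBNTTCTTKCGTGCGCKACC), then reverse for 5'→3'.

5'-CCAKCGCGTGCKTTCTTNBSCYGAMM-3'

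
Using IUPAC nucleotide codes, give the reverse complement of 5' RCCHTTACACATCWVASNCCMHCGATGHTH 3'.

5'-DADCATCGDKGGNSTBWGATGTGTAADGGY-3'

Standard pairs A↔T, G↔C; ambiguity codes pair R↔Y, M↔K, W↔W, S↔S, H↔D, V↔B, N↔N. Complement (YGGDAATGTGTAGWBTSNGGKDGCTACDAD), then reverse for 5'→3'.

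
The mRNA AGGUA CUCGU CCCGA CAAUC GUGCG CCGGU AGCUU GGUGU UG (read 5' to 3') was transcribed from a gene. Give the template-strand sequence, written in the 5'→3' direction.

Replace U with T to get the coding DNA strand: AGGTACTCGTCCCGACAATCGTGCGCCGGTAGCTTGGTGTTG. The template strand is its reverse complement (complement TCCATGAGCAGGGCTGTTAGCACGCGGCCATCGAACCACAAC, then reverse).

5'-CAACACCAAGCTACCGGCGCACGATTGTCGGGACGAGTACCT-3'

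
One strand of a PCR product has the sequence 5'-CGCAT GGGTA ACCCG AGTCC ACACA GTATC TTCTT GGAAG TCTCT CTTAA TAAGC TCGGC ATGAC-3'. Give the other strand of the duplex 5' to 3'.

Pairing A↔T and G↔C gives GCGTACCCATTGGGCTCAGGTGTGTCATAGAAGAACCTTCAGAGAGAATTATTCGAGCCGTACTG, running 3'→5'. Reverse for the 5'→3' convention.

5'-GTCATGCCGAGCTTATTAAGAGAGACTTCCAAGAAGATACTGTGTGGACTCGGGTTACCCATGCG-3'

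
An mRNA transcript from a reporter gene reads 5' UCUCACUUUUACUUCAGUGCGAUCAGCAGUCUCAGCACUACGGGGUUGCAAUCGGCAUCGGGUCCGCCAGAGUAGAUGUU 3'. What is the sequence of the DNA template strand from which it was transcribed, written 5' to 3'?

Replace U with T to get the coding DNA strand: TCTCACTTTTACTTCAGTGCGATCAGCAGTCTCAGCACTACGGGGTTGCAATCGGCATCGGGTCCGCCAGAGTAGATGTT. The template strand is its reverse complement (complement AGAGTGAAAATGAAGTCACGCTAGTCGTCAGAGTCGTGATGCCCCAACGTTAGCCGTAGCCCAGGCGGTCTCATCTACAA, then reverse).

5'-AACATCTACTCTGGCGGACCCGATGCCGATTGCAACCCCGTAGTGCTGAGACTGCTGATCGCACTGAAGTAAAAGTGAGA-3'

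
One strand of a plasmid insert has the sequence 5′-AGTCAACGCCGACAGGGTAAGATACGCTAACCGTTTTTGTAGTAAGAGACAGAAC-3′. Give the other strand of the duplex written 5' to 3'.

5'-GTTCTGTCTCTTACTACAAAAACGGTTAGCGTATCTTACCCTGTCGGCGTTGACT-3'

Pairing A↔T and G↔C gives TCAGTTGCGGCTGTCCCATTCTATGCGATTGGCAAAAACATCATTCTCTGTCTTG, running 3'→5'. Reverse for the 5'→3' convention.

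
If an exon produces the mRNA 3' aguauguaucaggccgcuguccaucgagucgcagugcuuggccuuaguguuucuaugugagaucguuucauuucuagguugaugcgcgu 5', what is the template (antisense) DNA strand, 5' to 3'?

Written 5'→3' the mRNA is UGCGCGUAGUUGGAUCUUUACUUUGCUAGAGUGUAUCUUUGUGAUUCCGGUUCGUGACGCUGAGCUACCUGUCGCCGGACUAUGUAUGA, so the coding DNA strand is TGCGCGTAGTTGGATCTTTACTTTGCTAGAGTGTATCTTTGTGATTCCGGTTCGTGACGCTGAGCTACCTGTCGCCGGACTATGTATGA. The template is its reverse complement.

5'-TCATACATAGTCCGGCGACAGGTAGCTCAGCGTCACGAACCGGAATCACAAAGATACACTCTAGCAAAGTAAAGATCCAACTACGCGCA-3'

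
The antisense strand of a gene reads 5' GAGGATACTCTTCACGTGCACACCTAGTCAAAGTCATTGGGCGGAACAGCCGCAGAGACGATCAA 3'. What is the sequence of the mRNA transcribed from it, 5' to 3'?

5′-UUGAUCGUCUCUGCGGCUGUUCCGCCCAAUGACUUUGACUAGGUGUGCACGUGAAGAGUAUCCUC-3′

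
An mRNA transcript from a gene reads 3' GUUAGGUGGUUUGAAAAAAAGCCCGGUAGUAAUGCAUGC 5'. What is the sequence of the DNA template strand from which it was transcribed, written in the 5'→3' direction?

5'-CAATCCACCAAACTTTTTTTCGGGCCATCATTACGTACG-3'

Written 5'→3' the mRNA is CGUACGUAAUGAUGGCCCGAAAAAAAGUUUGGUGGAUUG, so the coding DNA strand is CGTACGTAATGATGGCCCGAAAAAAAGTTTGGTGGATTG. The template is its reverse complement.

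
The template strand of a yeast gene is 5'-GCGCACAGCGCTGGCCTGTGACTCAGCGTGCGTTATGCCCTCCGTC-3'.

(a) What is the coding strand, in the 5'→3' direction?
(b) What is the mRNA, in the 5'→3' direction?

(a) 5'-GACGGAGGGCATAACGCACGCTGAGTCACAGGCCAGCGCTGTGCGC-3'
(b) 5'-GACGGAGGGCAUAACGCACGCUGAGUCACAGGCCAGCGCUGUGCGC-3'

(a) The coding strand is the reverse complement of the template: complement CGCGTGTCGCGACCGGACACTGAGTCGCACGCAATACGGGAGGCAG, then reverse.
(b) mRNA has the coding-strand sequence with T→U.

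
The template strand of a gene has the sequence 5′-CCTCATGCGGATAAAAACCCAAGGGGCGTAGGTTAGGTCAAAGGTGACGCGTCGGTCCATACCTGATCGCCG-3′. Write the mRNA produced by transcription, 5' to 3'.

5'-CGGCGAUCAGGUAUGGACCGACGCGUCACCUUUGACCUAACCUACGCCCCUUGGGUUUUUAUCCGCAUGAGG-3'

The mRNA has the sequence of the coding strand (reverse complement of the template) with T→U. Reverse complement of CCTCATGCGGATAAAAACCCAAGGGGCGTAGGTTAGGTCAAAGGTGACGCGTCGGTCCATACCTGATCGCCG is CGGCGATCAGGTATGGACCGACGCGTCACCTTTGACCTAACCTACGCCCCTTGGGTTTTTATCCGCATGAGG; then T→U.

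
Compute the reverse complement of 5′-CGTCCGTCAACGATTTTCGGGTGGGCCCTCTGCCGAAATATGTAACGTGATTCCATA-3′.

Complement each base (A↔T, G↔C): GCAGGCAGTTGCTAAAAGCCCACCCGGGAGACGGCTTTATACATTGCACTAAGGTAT. Then reverse.

5'-TATGGAATCACGTTACATATTTCGGCAGAGGGCCCACCCGAAAATCGTTGACGGACG-3'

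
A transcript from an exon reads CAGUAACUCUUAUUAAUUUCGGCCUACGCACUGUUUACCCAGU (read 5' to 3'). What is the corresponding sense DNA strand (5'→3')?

5'-CAGTAACTCTTATTAATTTCGGCCTACGCACTGTTTACCCAGT-3'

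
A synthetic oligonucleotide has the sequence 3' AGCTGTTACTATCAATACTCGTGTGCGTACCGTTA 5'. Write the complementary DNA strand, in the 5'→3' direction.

5'-TCGACAATGATAGTTATGAGCACACGCATGGCAAT-3'

The strand is given 3'→5', so its complement runs 5'→3' in the same left-to-right order: pair each base A↔T, G↔C.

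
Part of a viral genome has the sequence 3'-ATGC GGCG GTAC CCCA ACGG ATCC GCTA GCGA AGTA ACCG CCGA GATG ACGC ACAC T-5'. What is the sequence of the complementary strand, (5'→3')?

5'-TACGCCGCCATGGGGTTGCCTAGGCGATCGCTTCATTGGCGGCTCTACTGCGTGTGA-3'

The strand is given 3'→5', so its complement runs 5'→3' in the same left-to-right order: pair each base A↔T, G↔C.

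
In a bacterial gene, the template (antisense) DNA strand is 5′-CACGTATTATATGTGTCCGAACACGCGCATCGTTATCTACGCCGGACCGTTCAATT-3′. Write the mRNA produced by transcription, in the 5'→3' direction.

The mRNA has the sequence of the coding strand (reverse complement of the template) with T→U. Reverse complement of CACGTATTATATGTGTCCGAACACGCGCATCGTTATCTACGCCGGACCGTTCAATT is AATTGAACGGTCCGGCGTAGATAACGATGCGCGTGTTCGGACACATATAATACGTG; then T→U.

5'-AAUUGAACGGUCCGGCGUAGAUAACGAUGCGCGUGUUCGGACACAUAUAAUACGUG-3'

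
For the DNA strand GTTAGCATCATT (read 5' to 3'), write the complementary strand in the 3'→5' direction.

Base-pairing A↔T, G↔C gives the complement. The complementary strand is antiparallel, so paired with a 5'→3' strand it runs 3'→5'.

3'-CAATCGTAGTAA-5'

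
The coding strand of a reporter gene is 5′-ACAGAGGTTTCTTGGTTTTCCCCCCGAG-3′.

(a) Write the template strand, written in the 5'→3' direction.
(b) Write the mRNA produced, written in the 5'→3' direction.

(a) The template strand is the reverse complement of the coding strand: complement TGTCTCCAAAGAACCAAAAGGGGGGCTC, then reverse.
(b) mRNA matches the coding strand with T→U.

(a) 5'-CTCGGGGGGAAAACCAAGAAACCTCTGT-3'
(b) 5′-ACAGAGGUUUCUUGGUUUUCCCCCCGAG-3′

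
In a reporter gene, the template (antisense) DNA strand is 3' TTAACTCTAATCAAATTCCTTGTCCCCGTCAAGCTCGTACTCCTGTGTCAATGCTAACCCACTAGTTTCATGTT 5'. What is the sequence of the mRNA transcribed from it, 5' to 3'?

Reading the template 3'→5' as shown, RNA polymerase pairs each base (A→U, T→A, G↔C) to build mRNA 5'→3' directly.

5'-AAUUGAGAUUAGUUUAAGGAACAGGGGCAGUUCGAGCAUGAGGACACAGUUACGAUUGGGUGAUCAAAGUACAA-3'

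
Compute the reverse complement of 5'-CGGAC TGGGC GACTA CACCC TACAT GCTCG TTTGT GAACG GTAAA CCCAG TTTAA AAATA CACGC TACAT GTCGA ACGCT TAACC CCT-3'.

5'-AGGGGTTAAGCGTTCGACATGTAGCGTGTATTTTTAAACTGGGTTTACCGTTCACAAACGAGCATGTAGGGTGTAGTCGCCCAGTCCG-3'

Complement each base (A↔T, G↔C): GCCTGACCCGCTGATGTGGGATGTACGAGCAAACACTTGCCATTTGGGTCAAATTTTTATGTGCGATGTACAGCTTGCGAATTGGGGA. Then reverse.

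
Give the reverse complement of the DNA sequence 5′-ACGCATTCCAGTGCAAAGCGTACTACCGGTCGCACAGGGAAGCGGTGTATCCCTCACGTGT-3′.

Reading the sequence 3'→5' and pairing each base (A↔T, G↔C) gives the reverse complement directly.

5'-ACACGTGAGGGATACACCGCTTCCCTGTGCGACCGGTAGTACGCTTTGCACTGGAATGCGT-3'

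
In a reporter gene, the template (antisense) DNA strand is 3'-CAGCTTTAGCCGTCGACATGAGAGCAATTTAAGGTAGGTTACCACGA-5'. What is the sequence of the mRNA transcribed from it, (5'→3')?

5′-GUCGAAAUCGGCAGCUGUACUCUCGUUAAAUUCCAUCCAAUGGUGCU-3′

Reading the template 3'→5' as shown, RNA polymerase pairs each base (A→U, T→A, G↔C) to build mRNA 5'→3' directly.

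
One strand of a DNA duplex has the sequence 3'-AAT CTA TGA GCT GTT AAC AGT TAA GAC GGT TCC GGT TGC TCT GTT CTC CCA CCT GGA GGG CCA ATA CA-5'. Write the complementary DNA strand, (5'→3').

5'-TTAGATACTCGACAATTGTCAATTCTGCCAAGGCCAACGAGACAAGAGGGTGGACCTCCCGGTTATGT-3'

The strand is given 3'→5', so its complement runs 5'→3' in the same left-to-right order: pair each base A↔T, G↔C.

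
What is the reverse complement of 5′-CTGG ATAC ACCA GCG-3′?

5'-CGCTGGTGTATCCAG-3'

Complement each base (A↔T, G↔C): GACCTATGTGGTCGC. Then reverse.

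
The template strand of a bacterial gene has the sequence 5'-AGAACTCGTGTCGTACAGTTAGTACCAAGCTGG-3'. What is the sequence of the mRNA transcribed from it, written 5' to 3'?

5'-CCAGCUUGGUACUAACUGUACGACACGAGUUCU-3'

The mRNA has the sequence of the coding strand (reverse complement of the template) with T→U. Reverse complement of AGAACTCGTGTCGTACAGTTAGTACCAAGCTGG is CCAGCTTGGTACTAACTGTACGACACGAGTTCT; then T→U.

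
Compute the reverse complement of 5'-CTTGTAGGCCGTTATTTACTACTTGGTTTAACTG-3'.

Reading the sequence 3'→5' and pairing each base (A↔T, G↔C) gives the reverse complement directly.

5'-CAGTTAAACCAAGTAGTAAATAACGGCCTACAAG-3'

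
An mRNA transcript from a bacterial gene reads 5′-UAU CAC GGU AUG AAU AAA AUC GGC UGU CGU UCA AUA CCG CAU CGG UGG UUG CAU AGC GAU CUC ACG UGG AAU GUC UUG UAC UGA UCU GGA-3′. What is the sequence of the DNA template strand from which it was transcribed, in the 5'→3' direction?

Replace U with T to get the coding DNA strand: TATCACGGTATGAATAAAATCGGCTGTCGTTCAATACCGCATCGGTGGTTGCATAGCGATCTCACGTGGAATGTCTTGTACTGATCTGGA. The template strand is its reverse complement (complement ATAGTGCCATACTTATTTTAGCCGACAGCAAGTTATGGCGTAGCCACCAACGTATCGCTAGAGTGCACCTTACAGAACATGACTAGACCT, then reverse).

5′-TCCAGATCAGTACAAGACATTCCACGTGAGATCGCTATGCAACCACCGATGCGGTATTGAACGACAGCCGATTTTATTCATACCGTGATA-3′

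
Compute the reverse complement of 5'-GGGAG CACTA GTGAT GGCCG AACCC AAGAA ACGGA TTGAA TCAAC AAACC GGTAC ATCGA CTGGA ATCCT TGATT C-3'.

Complement each base (A↔T, G↔C): CCCTCGTGATCACTACCGGCTTGGGTTCTTTGCCTAACTTAGTTGTTTGGCCATGTAGCTGACCTTAGGAACTAAG. Then reverse.

5'-GAATCAAGGATTCCAGTCGATGTACCGGTTTGTTGATTCAATCCGTTTCTTGGGTTCGGCCATCACTAGTGCTCCC-3'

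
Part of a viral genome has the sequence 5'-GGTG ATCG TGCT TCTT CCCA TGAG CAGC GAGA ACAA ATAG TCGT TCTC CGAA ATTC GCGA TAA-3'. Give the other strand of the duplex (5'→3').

Pairing A↔T and G↔C gives CCACTAGCACGAAGAAGGGTACTCGTCGCTCTTGTTTATCAGCAAGAGGCTTTAAGCGCTATT, running 3'→5'. Reverse for the 5'→3' convention.

5'-TTATCGCGAATTTCGGAGAACGACTATTTGTTCTCGCTGCTCATGGGAAGAAGCACGATCACC-3'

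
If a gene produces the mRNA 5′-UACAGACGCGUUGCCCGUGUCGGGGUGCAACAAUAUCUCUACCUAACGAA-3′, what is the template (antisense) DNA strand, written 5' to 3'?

5'-TTCGTTAGGTAGAGATATTGTTGCACCCCGACACGGGCAACGCGTCTGTA-3'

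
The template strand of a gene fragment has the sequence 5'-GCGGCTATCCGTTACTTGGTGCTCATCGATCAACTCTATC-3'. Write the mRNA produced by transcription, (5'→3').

RNA polymerase reads the template 3'→5' and synthesizes mRNA 5'→3' by base-pairing (A→U, T→A, G↔C). The complement of the template is CGCCGATAGGCAATGAACCACGAGTAGCTAGTTGAGATAG; antiparallel, so 5'→3' the coding strand is GATAGAGTTGATCGATGAGCACCAAGTAACGGATAGCCGC. Replace T with U for the mRNA.

5'-GAUAGAGUUGAUCGAUGAGCACCAAGUAACGGAUAGCCGC-3'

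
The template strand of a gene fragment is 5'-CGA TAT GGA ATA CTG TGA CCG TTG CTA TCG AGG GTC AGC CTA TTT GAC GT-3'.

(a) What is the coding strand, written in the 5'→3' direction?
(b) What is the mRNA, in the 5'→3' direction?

(a) 5'-ACGTCAAATAGGCTGACCCTCGATAGCAACGGTCACAGTATTCCATATCG-3'
(b) 5'-ACGUCAAAUAGGCUGACCCUCGAUAGCAACGGUCACAGUAUUCCAUAUCG-3'

(a) The coding strand is the reverse complement of the template: complement GCTATACCTTATGACACTGGCAACGATAGCTCCCAGTCGGATAAACTGCA, then reverse.
(b) mRNA has the coding-strand sequence with T→U.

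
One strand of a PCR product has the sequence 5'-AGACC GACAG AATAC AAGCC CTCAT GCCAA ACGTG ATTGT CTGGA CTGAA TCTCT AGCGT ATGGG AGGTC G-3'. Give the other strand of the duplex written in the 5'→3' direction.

5'-CGACCTCCCATACGCTAGAGATTCAGTCCAGACAATCACGTTTGGCATGAGGGCTTGTATTCTGTCGGTCT-3'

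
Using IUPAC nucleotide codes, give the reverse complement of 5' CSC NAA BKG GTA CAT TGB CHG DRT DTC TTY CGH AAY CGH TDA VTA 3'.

Standard pairs A↔T, G↔C; ambiguity codes pair R↔Y, K↔M, S↔S, B↔V, D↔H, N↔N. Complement (GSGNTTVMCCATGTAACVGDCHYAHAGAARGCDTTRGCDAHTBAT), then reverse for 5'→3'.

5'-TABTHADCGRTTDCGRAAGAHAYHCDGVCAATGTACCMVTTNGSG-3'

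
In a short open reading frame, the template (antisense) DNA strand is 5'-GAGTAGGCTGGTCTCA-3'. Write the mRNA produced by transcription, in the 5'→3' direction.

5′-UGAGACCAGCCUACUC-3′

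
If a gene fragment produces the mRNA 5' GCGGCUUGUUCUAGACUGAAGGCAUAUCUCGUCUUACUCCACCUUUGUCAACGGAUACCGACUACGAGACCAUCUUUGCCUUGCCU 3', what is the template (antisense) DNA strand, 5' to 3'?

Replace U with T to get the coding DNA strand: GCGGCTTGTTCTAGACTGAAGGCATATCTCGTCTTACTCCACCTTTGTCAACGGATACCGACTACGAGACCATCTTTGCCTTGCCT. The template strand is its reverse complement (complement CGCCGAACAAGATCTGACTTCCGTATAGAGCAGAATGAGGTGGAAACAGTTGCCTATGGCTGATGCTCTGGTAGAAACGGAACGGA, then reverse).

5′-AGGCAAGGCAAAGATGGTCTCGTAGTCGGTATCCGTTGACAAAGGTGGAGTAAGACGAGATATGCCTTCAGTCTAGAACAAGCCGC-3′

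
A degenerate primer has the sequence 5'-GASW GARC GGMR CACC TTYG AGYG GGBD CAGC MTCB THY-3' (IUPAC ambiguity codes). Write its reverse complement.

5'-RDAVGAKGCTGHVCCCRCTCRAAGGTGYKCCGYTCWSTC-3'

Standard pairs A↔T, G↔C; ambiguity codes pair R↔Y, M↔K, W↔W, S↔S, B↔V, D↔H. Complement (CTSWCTYGCCKYGTGGAARCTCRCCCVHGTCGKAGVADR), then reverse for 5'→3'.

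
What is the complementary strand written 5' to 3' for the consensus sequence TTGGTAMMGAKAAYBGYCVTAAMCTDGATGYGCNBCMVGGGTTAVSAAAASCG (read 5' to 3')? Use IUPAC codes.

5'-CGSTTTTSBTAACCCBKGVNGCRCATCHAGKTTABGRCVRTTMTCKKTACCAA-3'

Standard pairs A↔T, G↔C; ambiguity codes pair Y↔R, M↔K, S↔S, B↔V, D↔H, N↔N. Complement (AACCATKKCTMTTRVCRGBATTKGAHCTACRCGNVGKBCCCAATBSTTTTSGC), then reverse for 5'→3'.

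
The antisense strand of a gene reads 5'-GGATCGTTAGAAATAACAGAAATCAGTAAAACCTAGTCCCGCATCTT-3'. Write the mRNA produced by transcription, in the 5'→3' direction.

RNA polymerase reads the template 3'→5' and synthesizes mRNA 5'→3' by base-pairing (A→U, T→A, G↔C). The complement of the template is CCTAGCAATCTTTATTGTCTTTAGTCATTTTGGATCAGGGCGTAGAA; antiparallel, so 5'→3' the coding strand is AAGATGCGGGACTAGGTTTTACTGATTTCTGTTATTTCTAACGATCC. Replace T with U for the mRNA.

5'-AAGAUGCGGGACUAGGUUUUACUGAUUUCUGUUAUUUCUAACGAUCC-3'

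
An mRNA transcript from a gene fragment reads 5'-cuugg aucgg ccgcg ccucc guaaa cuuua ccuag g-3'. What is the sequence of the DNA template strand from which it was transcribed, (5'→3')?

Replace U with T to get the coding DNA strand: CTTGGATCGGCCGCGCCTCCGTAAACTTTACCTAGG. The template strand is its reverse complement (complement GAACCTAGCCGGCGCGGAGGCATTTGAAATGGATCC, then reverse).

5'-CCTAGGTAAAGTTTACGGAGGCGCGGCCGATCCAAG-3'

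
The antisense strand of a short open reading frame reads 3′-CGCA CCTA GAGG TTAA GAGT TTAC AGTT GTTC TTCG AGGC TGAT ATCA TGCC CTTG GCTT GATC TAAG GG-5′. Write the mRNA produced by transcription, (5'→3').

5'-GCGUGGAUCUCCAAUUCUCAAAUGUCAACAAGAAGCUCCGACUAUAGUACGGGAACCGAACUAGAUUCCC-3'

Reading the template 3'→5' as shown, RNA polymerase pairs each base (A→U, T→A, G↔C) to build mRNA 5'→3' directly.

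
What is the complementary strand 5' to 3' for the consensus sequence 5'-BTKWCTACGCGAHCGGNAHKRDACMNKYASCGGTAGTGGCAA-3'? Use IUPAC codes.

5'-TTGCCACTACCGSTRMNKGTHYMDTNCCGDTCGCGTAGWMAV-3'

Standard pairs A↔T, G↔C; ambiguity codes pair R↔Y, M↔K, W↔W, S↔S, B↔V, D↔H, N↔N. Complement (VAMWGATGCGCTDGCCNTDMYHTGKNMRTSGCCATCACCGTT), then reverse for 5'→3'.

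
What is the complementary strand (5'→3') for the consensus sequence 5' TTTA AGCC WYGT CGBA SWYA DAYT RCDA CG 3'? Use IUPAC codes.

5'-CGTHGYARTHTRWSTVCGACRWGGCTTAAA-3'

Standard pairs A↔T, G↔C; ambiguity codes pair R↔Y, W↔W, S↔S, B↔V, D↔H. Complement (AAATTCGGWRCAGCVTSWRTHTRAYGHTGC), then reverse for 5'→3'.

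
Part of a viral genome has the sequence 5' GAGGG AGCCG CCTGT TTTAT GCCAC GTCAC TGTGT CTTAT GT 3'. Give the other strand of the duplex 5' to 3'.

5'-ACATAAGACACAGTGACGTGGCATAAAACAGGCGGCTCCCTC-3'

The complement of GAGGGAGCCGCCTGTTTTATGCCACGTCACTGTGTCTTATGT is CTCCCTCGGCGGACAAAATACGGTGCAGTGACACAGAATACA (A↔T, G↔C). DNA strands are antiparallel, so the complementary strand runs 3'→5'; reversing gives the 5'→3' form.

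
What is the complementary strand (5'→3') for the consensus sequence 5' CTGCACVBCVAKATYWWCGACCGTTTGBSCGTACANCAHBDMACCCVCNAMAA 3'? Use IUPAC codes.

Standard pairs A↔T, G↔C; ambiguity codes pair Y↔R, M↔K, W↔W, S↔S, B↔V, D↔H, N↔N. Complement (GACGTGBVGBTMTARWWGCTGGCAAACVSGCATGTNGTDVHKTGGGBGNTKTT), then reverse for 5'→3'.

5′-TTKTNGBGGGTKHVDTGNTGTACGSVCAAACGGTCGWWRATMTBGVBGTGCAG-3′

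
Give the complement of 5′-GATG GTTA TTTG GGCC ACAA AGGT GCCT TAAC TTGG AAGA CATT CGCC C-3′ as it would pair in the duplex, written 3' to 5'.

3'-CTACCAATAAACCCGGTGTTTCCACGGAATTGAACCTTCTGTAAGCGGG-5'

Base-pairing A↔T, G↔C gives the complement. The complementary strand is antiparallel, so paired with a 5'→3' strand it runs 3'→5'.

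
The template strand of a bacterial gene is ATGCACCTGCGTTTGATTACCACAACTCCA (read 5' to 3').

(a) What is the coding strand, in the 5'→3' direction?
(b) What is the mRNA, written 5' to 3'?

(a) The coding strand is the reverse complement of the template: complement TACGTGGACGCAAACTAATGGTGTTGAGGT, then reverse.
(b) mRNA has the coding-strand sequence with T→U.

(a) 5′-TGGAGTTGTGGTAATCAAACGCAGGTGCAT-3′
(b) 5'-UGGAGUUGUGGUAAUCAAACGCAGGUGCAU-3'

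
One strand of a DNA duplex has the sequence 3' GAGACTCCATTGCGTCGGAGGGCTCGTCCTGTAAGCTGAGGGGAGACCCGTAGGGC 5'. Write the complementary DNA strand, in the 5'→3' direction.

5'-CTCTGAGGTAACGCAGCCTCCCGAGCAGGACATTCGACTCCCCTCTGGGCATCCCG-3'

The strand is given 3'→5', so its complement runs 5'→3' in the same left-to-right order: pair each base A↔T, G↔C.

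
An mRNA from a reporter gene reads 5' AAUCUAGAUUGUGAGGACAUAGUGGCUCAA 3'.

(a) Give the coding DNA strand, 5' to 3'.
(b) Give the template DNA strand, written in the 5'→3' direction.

(a) 5'-AATCTAGATTGTGAGGACATAGTGGCTCAA-3'
(b) 5'-TTGAGCCACTATGTCCTCACAATCTAGATT-3'

(a) The coding strand matches the mRNA with U→T.
(b) The template strand is the reverse complement of the coding strand.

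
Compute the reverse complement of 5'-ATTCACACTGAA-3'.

Complement each base (A↔T, G↔C): TAAGTGTGACTT. Then reverse.

5'-TTCAGTGTGAAT-3'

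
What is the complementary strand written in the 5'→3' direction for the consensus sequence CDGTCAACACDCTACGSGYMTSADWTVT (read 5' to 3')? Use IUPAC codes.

Standard pairs A↔T, G↔C; ambiguity codes pair Y↔R, M↔K, W↔W, S↔S, D↔H, V↔B. Complement (GHCAGTTGTGHGATGCSCRKASTHWABA), then reverse for 5'→3'.

5′-ABAWHTSAKRCSCGTAGHGTGTTGACHG-3′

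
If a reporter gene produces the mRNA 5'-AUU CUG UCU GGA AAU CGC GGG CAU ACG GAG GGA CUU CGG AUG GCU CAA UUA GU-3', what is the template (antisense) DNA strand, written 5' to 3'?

5'-ACTAATTGAGCCATCCGAAGTCCCTCCGTATGCCCGCGATTTCCAGACAGAAT-3'

Replace U with T to get the coding DNA strand: ATTCTGTCTGGAAATCGCGGGCATACGGAGGGACTTCGGATGGCTCAATTAGT. The template strand is its reverse complement (complement TAAGACAGACCTTTAGCGCCCGTATGCCTCCCTGAAGCCTACCGAGTTAATCA, then reverse).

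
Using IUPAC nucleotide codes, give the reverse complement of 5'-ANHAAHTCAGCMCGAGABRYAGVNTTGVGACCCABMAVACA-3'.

5′-TGTBTKVTGGGTCBCAANBCTRYVTCTCGKGCTGADTTDNT-3′

Standard pairs A↔T, G↔C; ambiguity codes pair R↔Y, M↔K, B↔V, H↔D, N↔N. Complement (TNDTTDAGTCGKGCTCTVYRTCBNAACBCTGGGTVKTBTGT), then reverse for 5'→3'.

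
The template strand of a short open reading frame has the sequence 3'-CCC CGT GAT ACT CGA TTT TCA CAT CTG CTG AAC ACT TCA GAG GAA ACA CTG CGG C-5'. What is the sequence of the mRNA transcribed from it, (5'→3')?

5′-GGGGCACUAUGAGCUAAAAGUGUAGACGACUUGUGAAGUCUCCUUUGUGACGCCG-3′

Reading the template 3'→5' as shown, RNA polymerase pairs each base (A→U, T→A, G↔C) to build mRNA 5'→3' directly.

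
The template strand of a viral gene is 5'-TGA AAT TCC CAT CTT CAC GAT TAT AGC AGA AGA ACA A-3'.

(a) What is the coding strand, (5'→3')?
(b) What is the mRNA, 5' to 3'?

(a) The coding strand is the reverse complement of the template: complement ACTTTAAGGGTAGAAGTGCTAATATCGTCTTCTTGTT, then reverse.
(b) mRNA has the coding-strand sequence with T→U.

(a) 5'-TTGTTCTTCTGCTATAATCGTGAAGATGGGAATTTCA-3'
(b) 5'-UUGUUCUUCUGCUAUAAUCGUGAAGAUGGGAAUUUCA-3'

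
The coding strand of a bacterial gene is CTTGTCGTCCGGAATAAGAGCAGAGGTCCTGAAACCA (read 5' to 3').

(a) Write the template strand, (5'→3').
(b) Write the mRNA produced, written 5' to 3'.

(a) 5'-TGGTTTCAGGACCTCTGCTCTTATTCCGGACGACAAG-3'
(b) 5'-CUUGUCGUCCGGAAUAAGAGCAGAGGUCCUGAAACCA-3'

(a) The template strand is the reverse complement of the coding strand: complement GAACAGCAGGCCTTATTCTCGTCTCCAGGACTTTGGT, then reverse.
(b) mRNA matches the coding strand with T→U.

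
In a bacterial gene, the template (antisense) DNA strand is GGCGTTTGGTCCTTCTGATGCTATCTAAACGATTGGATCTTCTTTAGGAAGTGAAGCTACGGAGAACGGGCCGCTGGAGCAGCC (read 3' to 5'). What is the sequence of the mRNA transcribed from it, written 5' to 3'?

5'-CCGCAAACCAGGAAGACUACGAUAGAUUUGCUAACCUAGAAGAAAUCCUUCACUUCGAUGCCUCUUGCCCGGCGACCUCGUCGG-3'

Reading the template 3'→5' as shown, RNA polymerase pairs each base (A→U, T→A, G↔C) to build mRNA 5'→3' directly.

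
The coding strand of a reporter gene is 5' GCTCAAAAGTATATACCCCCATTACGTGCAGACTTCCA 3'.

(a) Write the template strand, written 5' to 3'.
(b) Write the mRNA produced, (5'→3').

(a) The template strand is the reverse complement of the coding strand: complement CGAGTTTTCATATATGGGGGTAATGCACGTCTGAAGGT, then reverse.
(b) mRNA matches the coding strand with T→U.

(a) 5'-TGGAAGTCTGCACGTAATGGGGGTATATACTTTTGAGC-3'
(b) 5'-GCUCAAAAGUAUAUACCCCCAUUACGUGCAGACUUCCA-3'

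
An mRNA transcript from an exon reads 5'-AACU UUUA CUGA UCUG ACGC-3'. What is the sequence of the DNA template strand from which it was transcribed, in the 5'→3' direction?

Replace U with T to get the coding DNA strand: AACTTTTACTGATCTGACGC. The template strand is its reverse complement (complement TTGAAAATGACTAGACTGCG, then reverse).

5'-GCGTCAGATCAGTAAAAGTT-3'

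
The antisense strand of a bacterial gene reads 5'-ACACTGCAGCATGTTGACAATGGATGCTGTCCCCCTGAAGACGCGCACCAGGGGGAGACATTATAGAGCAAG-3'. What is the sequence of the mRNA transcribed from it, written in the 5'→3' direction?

RNA polymerase reads the template 3'→5' and synthesizes mRNA 5'→3' by base-pairing (A→U, T→A, G↔C). The complement of the template is TGTGACGTCGTACAACTGTTACCTACGACAGGGGGACTTCTGCGCGTGGTCCCCCTCTGTAATATCTCGTTC; antiparallel, so 5'→3' the coding strand is CTTGCTCTATAATGTCTCCCCCTGGTGCGCGTCTTCAGGGGGACAGCATCCATTGTCAACATGCTGCAGTGT. Replace T with U for the mRNA.

5′-CUUGCUCUAUAAUGUCUCCCCCUGGUGCGCGUCUUCAGGGGGACAGCAUCCAUUGUCAACAUGCUGCAGUGU-3′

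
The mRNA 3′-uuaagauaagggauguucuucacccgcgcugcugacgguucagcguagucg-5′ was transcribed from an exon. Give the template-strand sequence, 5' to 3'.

Written 5'→3' the mRNA is GCUGAUGCGACUUGGCAGUCGUCGCGCCCACUUCUUGUAGGGAAUAGAAUU, so the coding DNA strand is GCTGATGCGACTTGGCAGTCGTCGCGCCCACTTCTTGTAGGGAATAGAATT. The template is its reverse complement.

5′-AATTCTATTCCCTACAAGAAGTGGGCGCGACGACTGCCAAGTCGCATCAGC-3′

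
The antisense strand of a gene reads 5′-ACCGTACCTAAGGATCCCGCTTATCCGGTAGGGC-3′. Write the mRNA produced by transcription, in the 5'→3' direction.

5'-GCCCUACCGGAUAAGCGGGAUCCUUAGGUACGGU-3'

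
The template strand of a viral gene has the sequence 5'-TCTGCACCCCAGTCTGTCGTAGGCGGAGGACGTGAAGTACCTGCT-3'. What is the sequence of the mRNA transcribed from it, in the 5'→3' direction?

5′-AGCAGGUACUUCACGUCCUCCGCCUACGACAGACUGGGGUGCAGA-3′

RNA polymerase reads the template 3'→5' and synthesizes mRNA 5'→3' by base-pairing (A→U, T→A, G↔C). The complement of the template is AGACGTGGGGTCAGACAGCATCCGCCTCCTGCACTTCATGGACGA; antiparallel, so 5'→3' the coding strand is AGCAGGTACTTCACGTCCTCCGCCTACGACAGACTGGGGTGCAGA. Replace T with U for the mRNA.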